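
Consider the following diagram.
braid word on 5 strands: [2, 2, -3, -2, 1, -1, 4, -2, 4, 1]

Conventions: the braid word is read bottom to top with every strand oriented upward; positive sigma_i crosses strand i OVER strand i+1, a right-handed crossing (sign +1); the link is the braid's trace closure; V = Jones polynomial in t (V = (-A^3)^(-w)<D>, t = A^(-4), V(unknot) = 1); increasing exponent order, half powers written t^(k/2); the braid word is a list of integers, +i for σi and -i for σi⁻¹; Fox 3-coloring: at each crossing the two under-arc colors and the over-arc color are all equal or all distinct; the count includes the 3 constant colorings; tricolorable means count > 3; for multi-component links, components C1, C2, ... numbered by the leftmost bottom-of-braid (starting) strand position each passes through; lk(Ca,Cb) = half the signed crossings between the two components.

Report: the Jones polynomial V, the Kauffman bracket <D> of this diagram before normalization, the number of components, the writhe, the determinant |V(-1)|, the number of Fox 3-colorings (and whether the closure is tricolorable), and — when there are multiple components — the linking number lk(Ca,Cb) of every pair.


V(t) = 1 + t + t^2 + t^3
bracket: A^-6 + A^-2 + A^2 + A^6, w = +2
3 components, writhe +2, over 10 crossings
lk(C1,C2) = 0
linking number lk(C1,C3) = 0
lk(C2,C3): +1
det 0, colorings 9 of 3^10 — tricolorable
observation: free reduction leaves σ2 σ2 σ3⁻¹ σ2⁻¹ σ4 σ2⁻¹ σ4 σ1 of the original 10 letters


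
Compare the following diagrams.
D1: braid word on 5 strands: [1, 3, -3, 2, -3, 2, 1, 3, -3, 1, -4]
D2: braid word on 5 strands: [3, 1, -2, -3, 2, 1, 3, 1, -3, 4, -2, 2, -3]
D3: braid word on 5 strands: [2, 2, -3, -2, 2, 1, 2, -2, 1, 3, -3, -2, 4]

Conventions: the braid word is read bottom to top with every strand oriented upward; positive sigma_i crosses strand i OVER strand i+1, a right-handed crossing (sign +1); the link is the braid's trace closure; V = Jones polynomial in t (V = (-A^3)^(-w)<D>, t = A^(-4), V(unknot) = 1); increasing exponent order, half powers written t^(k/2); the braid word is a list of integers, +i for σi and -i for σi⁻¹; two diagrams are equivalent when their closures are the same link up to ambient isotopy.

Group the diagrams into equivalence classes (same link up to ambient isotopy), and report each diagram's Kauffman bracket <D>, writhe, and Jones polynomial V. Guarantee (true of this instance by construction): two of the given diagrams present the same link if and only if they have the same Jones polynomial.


equivalence classes: {D1} | {D2} | {D3}
D1 (bracket -A^-17 + A^-13 - A^-9 + 2A^-5 + A^3; 11 crossings at w = +3): V = -t^(3/2) - 2t^(7/2) + t^(9/2) - t^(11/2) + t^(13/2)
V(D2) = -t^(1/2) - t^(3/2) - t^(5/2) + t^(9/2)  [13 crossings, <D> = -A^-9 + A^-1 + A^3 + A^7, w = +3]
D3 (bracket A^-1 + A^7; 13 crossings at w = +3): V = -t^(1/2) - t^(5/2)
key observation: comparing 3 Jones polynomials yields 3 groups


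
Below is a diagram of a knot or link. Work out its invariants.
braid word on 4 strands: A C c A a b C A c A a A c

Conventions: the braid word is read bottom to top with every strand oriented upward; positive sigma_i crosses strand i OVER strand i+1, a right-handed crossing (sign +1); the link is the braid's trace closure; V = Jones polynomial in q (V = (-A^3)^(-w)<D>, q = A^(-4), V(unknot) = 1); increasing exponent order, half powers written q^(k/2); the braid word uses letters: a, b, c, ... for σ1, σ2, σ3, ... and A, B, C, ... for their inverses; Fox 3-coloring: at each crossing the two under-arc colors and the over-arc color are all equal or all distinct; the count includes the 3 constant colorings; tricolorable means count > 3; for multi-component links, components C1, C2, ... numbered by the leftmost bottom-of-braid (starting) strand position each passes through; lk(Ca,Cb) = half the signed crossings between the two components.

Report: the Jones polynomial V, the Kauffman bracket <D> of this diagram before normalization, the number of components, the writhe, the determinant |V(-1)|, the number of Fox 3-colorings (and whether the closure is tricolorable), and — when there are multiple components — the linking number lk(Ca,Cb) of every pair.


V = -q^-4 + q^-3 + q^-1
<D> = -A - A^9 + A^13 (w = -1)
1 component over 13 crossings, w = -1
9 Fox colorings among 3^13, |V(-1)| = 3: tricolorable
why: w = -1 (over 13 crossings) is diagram-only; (-A^3)^(1) removes it from V


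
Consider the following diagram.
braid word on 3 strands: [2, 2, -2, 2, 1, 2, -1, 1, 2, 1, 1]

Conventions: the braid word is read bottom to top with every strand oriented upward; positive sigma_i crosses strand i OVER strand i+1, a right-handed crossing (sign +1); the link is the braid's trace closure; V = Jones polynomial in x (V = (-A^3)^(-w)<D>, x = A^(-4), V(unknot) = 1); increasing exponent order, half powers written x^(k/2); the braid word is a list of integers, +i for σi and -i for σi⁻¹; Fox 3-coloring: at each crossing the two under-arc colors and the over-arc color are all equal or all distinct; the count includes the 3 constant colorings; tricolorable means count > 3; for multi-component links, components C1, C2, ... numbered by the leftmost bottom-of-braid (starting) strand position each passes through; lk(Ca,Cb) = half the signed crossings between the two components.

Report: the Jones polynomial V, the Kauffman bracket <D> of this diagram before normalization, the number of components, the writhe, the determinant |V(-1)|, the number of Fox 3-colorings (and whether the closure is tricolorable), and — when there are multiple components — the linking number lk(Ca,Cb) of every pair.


Jones polynomial: V(x) = -x^(5/2) - x^(9/2) - x^(13/2) + x^(15/2)
<D> = -A^-9 + A^-5 + A^3 + A^11; writhe +7
components 2, writhe +7 (11 crossings)
linking number lk(C1,C2) = +2
3-colorings: 3 of 3^11, det 4 — not tricolorable
note: summing lk over 1 pair gives +2


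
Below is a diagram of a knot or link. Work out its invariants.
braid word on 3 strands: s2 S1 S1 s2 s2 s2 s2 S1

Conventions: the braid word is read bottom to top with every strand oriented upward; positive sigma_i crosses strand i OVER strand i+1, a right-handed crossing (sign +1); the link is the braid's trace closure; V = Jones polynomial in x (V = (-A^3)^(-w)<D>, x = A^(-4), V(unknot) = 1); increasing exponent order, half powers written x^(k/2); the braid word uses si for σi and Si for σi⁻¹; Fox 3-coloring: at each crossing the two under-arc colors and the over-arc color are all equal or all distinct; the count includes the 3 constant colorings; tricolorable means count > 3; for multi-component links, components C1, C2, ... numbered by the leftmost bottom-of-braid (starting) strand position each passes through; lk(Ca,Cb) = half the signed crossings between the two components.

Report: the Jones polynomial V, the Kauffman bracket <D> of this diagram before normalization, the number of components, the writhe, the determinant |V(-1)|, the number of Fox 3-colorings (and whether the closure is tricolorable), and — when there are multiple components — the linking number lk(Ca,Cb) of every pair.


V = -x^-2 + 2x^-1 - 2 + 4x - 4x^2 + 4x^3 - 3x^4 + 2x^5 - x^6
<D> = -A^-18 + 2A^-14 - 3A^-10 + 4A^-6 - 4A^-2 + 4A^2 - 2A^6 + 2A^10 - A^14 (w = +2)
1 component over 8 crossings, w = +2
3 Fox colorings among 3^8, |V(-1)| = 23: not tricolorable
why: |V(-1)| = 23: so not tricolorable, since 3 does not divide 23


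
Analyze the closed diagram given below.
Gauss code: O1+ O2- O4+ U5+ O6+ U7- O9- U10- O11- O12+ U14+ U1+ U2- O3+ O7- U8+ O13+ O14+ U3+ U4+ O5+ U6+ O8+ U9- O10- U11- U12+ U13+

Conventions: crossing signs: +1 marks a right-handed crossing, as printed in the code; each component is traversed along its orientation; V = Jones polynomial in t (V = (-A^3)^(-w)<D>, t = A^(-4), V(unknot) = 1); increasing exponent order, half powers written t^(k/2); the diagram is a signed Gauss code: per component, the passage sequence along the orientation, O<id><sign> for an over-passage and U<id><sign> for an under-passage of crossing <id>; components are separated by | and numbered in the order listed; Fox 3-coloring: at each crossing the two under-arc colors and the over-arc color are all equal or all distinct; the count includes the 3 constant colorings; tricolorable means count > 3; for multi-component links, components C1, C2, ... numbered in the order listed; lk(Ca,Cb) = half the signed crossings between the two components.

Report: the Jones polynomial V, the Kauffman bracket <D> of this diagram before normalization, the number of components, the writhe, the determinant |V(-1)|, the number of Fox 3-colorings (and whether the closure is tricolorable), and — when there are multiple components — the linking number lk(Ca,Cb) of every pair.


Jones polynomial: V(t) = -1 + 3t - 3t^2 + 5t^3 - 5t^4 + 4t^5 - 3t^6 + 2t^7 - t^8
<D> = -A^-20 + 2A^-16 - 3A^-12 + 4A^-8 - 5A^-4 + 5 - 3A^4 + 3A^8 - A^12; writhe +4
components 1, writhe +4 (14 crossings)
3-colorings: 9 of 3^14, det 27 — tricolorable
note: V spans 8 powers of t: at least 8 crossings in any diagram


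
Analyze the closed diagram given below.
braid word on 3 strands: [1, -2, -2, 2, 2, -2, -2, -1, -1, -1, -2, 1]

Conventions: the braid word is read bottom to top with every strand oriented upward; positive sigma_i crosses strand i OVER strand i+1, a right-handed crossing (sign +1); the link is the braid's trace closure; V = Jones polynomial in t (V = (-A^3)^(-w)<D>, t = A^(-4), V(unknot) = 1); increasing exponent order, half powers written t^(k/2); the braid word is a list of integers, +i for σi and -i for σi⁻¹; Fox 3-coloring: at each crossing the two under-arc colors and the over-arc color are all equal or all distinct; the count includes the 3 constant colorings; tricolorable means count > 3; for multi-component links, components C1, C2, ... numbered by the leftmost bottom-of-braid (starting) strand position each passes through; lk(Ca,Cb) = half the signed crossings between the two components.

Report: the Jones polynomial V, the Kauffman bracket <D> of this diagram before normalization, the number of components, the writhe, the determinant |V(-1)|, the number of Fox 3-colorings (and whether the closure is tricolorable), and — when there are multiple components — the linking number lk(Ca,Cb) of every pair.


V = t^-7 - 2t^-6 + 2t^-5 - 3t^-4 + 3t^-3 - 2t^-2 + 2t^-1
<D> = 2A^-8 - 2A^-4 + 3 - 3A^4 + 2A^8 - 2A^12 + A^16 (w = -4)
1 component over 12 crossings, w = -4
9 Fox colorings among 3^12, |V(-1)| = 15: tricolorable
why: the word shrinks to σ1 σ2⁻¹ σ2⁻¹ σ1⁻¹ σ1⁻¹ σ1⁻¹ σ2⁻¹ σ1 after cancelling


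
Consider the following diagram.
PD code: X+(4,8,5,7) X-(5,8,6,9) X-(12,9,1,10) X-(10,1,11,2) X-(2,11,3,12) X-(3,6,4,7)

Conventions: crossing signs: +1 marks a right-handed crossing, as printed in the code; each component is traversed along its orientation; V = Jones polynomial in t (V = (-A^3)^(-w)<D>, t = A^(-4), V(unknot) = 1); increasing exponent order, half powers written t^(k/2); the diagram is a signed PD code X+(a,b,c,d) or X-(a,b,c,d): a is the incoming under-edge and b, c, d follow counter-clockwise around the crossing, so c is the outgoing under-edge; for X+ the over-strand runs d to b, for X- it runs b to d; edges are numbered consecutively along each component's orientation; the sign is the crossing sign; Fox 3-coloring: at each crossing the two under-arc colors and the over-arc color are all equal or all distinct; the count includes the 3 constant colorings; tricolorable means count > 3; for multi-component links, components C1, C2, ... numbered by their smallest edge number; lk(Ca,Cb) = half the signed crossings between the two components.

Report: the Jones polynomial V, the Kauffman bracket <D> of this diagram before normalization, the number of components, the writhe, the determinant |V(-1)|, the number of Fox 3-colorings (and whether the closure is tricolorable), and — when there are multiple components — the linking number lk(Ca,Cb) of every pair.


Jones polynomial: V(t) = -t^-4 + t^-3 + t^-1
<D> = A^-8 + 1 - A^4; writhe -4
components 1, writhe -4 (6 crossings)
3-colorings: 9 of 3^6, det 3 — tricolorable
note: |V(-1)| = 3: so tricolorable, since 3 divides 3


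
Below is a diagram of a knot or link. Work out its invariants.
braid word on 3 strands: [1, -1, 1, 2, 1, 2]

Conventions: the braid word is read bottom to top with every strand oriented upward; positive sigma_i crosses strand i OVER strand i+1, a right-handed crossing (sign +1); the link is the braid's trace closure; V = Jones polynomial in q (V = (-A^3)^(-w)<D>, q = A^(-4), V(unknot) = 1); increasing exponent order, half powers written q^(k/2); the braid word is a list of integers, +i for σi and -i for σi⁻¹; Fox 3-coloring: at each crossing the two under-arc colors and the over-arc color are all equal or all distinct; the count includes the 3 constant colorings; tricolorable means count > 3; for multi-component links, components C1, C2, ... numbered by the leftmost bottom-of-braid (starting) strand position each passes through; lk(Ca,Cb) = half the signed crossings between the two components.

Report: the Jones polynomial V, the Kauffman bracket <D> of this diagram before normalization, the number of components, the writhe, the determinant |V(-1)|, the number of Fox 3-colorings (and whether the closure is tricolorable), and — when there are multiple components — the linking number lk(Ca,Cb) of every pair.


V = q + q^3 - q^4
<D> = -A^-4 + 1 + A^8 (w = +4)
1 component over 6 crossings, w = +4
9 Fox colorings among 3^6, |V(-1)| = 3: tricolorable
why: the span of V is 3, forcing >= 3 crossings in any diagram


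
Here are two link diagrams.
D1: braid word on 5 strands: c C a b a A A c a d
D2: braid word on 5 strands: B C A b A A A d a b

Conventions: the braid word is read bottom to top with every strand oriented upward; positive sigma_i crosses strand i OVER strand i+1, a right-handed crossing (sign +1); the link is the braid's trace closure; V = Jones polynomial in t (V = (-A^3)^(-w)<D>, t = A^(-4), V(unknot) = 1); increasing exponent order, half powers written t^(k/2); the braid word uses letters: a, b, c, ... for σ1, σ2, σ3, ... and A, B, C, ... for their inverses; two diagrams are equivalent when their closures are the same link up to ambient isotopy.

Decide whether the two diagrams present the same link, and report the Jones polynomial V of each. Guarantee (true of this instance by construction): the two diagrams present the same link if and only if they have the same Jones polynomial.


equivalent: no
D1 (bracket A^12; 10 crossings at w = +4): V = 1
V(D2) = -t^-4 + t^-3 + t^-1  (w -2, c 10, <D> = A^-2 + A^6 - A^10)
key observation: 2 values of V(t) split the 2 diagrams


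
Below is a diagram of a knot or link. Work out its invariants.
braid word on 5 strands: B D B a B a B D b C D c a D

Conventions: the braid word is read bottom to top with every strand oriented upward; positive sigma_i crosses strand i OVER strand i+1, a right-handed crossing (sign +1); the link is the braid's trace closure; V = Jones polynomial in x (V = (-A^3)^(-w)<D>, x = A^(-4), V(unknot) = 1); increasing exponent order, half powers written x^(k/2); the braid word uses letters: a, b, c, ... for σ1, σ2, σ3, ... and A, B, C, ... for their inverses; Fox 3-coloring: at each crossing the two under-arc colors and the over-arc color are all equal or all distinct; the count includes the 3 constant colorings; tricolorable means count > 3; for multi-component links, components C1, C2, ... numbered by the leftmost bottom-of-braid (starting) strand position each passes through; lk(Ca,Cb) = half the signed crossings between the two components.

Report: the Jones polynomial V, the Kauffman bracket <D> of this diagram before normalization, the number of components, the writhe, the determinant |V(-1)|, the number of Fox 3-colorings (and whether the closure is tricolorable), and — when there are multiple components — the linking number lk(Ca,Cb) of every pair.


Jones polynomial: V(x) = x^-7 - 3x^-6 + 4x^-5 - 6x^-4 + 7x^-3 - 6x^-2 + 6x^-1 - 3 + 2x - x^2
<D> = -A^-20 + 2A^-16 - 3A^-12 + 6A^-8 - 6A^-4 + 7 - 6A^4 + 4A^8 - 3A^12 + A^16; writhe -4
components 1, writhe -4 (14 crossings)
3-colorings: 9 of 3^14, det 39 — tricolorable
note: det 39 = |V(-1)|; divisible by 3, so tricolorable


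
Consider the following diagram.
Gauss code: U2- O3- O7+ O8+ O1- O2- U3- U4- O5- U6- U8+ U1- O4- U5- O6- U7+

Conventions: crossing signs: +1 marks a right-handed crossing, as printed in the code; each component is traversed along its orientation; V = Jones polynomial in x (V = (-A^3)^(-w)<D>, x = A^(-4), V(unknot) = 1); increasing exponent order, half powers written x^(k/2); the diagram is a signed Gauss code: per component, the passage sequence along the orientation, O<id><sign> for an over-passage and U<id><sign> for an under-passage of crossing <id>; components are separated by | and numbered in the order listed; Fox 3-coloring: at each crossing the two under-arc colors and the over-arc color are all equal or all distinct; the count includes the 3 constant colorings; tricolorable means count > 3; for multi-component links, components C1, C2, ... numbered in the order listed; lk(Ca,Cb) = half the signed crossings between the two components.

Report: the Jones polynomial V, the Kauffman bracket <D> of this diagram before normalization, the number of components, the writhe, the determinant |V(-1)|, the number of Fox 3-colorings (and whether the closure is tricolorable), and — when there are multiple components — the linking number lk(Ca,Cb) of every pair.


V = -x^-4 + x^-3 + x^-1
<D> = A^-8 + 1 - A^4 (w = -4)
1 component over 8 crossings, w = -4
9 Fox colorings among 3^8, |V(-1)| = 3: tricolorable
why: the span of V is 3, forcing >= 3 crossings in any diagram


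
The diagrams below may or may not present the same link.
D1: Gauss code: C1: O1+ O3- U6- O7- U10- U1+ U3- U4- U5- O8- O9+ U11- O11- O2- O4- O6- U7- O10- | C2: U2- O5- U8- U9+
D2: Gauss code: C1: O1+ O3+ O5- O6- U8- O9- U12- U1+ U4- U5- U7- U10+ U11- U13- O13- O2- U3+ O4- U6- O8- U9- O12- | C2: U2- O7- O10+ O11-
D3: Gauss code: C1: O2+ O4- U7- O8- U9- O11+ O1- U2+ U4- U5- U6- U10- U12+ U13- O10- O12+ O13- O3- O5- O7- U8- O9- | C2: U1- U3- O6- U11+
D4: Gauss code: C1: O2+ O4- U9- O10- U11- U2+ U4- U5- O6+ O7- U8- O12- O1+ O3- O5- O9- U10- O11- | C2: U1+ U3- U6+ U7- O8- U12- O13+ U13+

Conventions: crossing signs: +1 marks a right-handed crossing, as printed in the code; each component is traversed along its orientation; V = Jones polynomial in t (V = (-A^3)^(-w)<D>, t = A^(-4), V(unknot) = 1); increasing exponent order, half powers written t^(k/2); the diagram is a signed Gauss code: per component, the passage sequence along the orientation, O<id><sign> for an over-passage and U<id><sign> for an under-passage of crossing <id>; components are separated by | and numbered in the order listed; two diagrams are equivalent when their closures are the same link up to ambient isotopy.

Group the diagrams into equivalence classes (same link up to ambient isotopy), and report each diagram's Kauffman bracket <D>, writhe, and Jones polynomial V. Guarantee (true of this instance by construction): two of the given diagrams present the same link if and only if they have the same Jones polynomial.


grouping into links: {D1, D2, D3, D4}
V(D1) = t^(-13/2) - t^(-11/2) + t^(-9/2) - 2t^(-7/2) - t^(-3/2)  (w -7, c 11, <D> = A^-15 + 2A^-7 - A^-3 + A - A^5)
D2 (bracket A^-15 + 2A^-7 - A^-3 + A - A^5; 13 crossings at w = -7): V = t^(-13/2) - t^(-11/2) + t^(-9/2) - 2t^(-7/2) - t^(-3/2)
V(D3) = t^(-13/2) - t^(-11/2) + t^(-9/2) - 2t^(-7/2) - t^(-3/2)  [13 crossings, <D> = A^-15 + 2A^-7 - A^-3 + A - A^5, w = -7]
D4 (bracket A^-9 + 2A^-1 - A^3 + A^7 - A^11; 13 crossings at w = -5): V = t^(-13/2) - t^(-11/2) + t^(-9/2) - 2t^(-7/2) - t^(-3/2)
key observation: all 4 diagrams share one V(t), hence one class


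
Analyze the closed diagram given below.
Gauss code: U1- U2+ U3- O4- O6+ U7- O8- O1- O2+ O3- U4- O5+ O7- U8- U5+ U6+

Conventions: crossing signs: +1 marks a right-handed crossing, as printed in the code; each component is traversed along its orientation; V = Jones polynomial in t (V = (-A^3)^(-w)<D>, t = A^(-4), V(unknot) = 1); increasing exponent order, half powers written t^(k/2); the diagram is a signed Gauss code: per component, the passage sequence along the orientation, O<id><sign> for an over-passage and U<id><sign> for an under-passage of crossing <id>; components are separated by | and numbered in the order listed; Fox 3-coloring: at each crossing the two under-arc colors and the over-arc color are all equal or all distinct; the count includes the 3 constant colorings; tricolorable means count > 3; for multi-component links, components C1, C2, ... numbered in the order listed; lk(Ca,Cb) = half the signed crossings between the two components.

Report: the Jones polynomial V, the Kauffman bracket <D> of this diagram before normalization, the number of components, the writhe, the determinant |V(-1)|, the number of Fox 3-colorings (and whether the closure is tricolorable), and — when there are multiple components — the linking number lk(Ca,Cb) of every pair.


V(t) = -t^-4 + t^-3 + t^-1
bracket: A^-2 + A^6 - A^10, w = -2
1 component, writhe -2, over 8 crossings
det 3, colorings 9 of 3^8 — tricolorable
observation: w = -2 (over 8 crossings) is diagram-only; (-A^3)^(2) removes it from V


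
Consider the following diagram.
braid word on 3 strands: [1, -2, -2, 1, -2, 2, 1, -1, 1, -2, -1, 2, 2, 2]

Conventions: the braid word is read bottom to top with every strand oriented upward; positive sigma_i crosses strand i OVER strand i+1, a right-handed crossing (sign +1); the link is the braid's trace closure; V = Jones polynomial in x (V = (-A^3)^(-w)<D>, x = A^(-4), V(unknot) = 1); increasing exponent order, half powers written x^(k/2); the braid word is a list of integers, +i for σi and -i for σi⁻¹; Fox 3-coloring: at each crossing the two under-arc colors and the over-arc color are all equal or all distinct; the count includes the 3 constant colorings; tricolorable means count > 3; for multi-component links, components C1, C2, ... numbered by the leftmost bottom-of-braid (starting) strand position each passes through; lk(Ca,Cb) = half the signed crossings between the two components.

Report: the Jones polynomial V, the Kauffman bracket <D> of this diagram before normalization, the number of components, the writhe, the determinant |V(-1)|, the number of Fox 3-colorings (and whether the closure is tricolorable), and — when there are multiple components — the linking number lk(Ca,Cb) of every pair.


V = -x^-2 + x^-1 - 1 + 3x - 2x^2 + 3x^3 - 2x^4 + x^5 - x^6
<D> = -A^-18 + A^-14 - 2A^-10 + 3A^-6 - 2A^-2 + 3A^2 - A^6 + A^10 - A^14 (w = +2)
1 component over 14 crossings, w = +2
9 Fox colorings among 3^14, |V(-1)| = 15: tricolorable
why: |V(-1)| = 15: so tricolorable, since 3 divides 15


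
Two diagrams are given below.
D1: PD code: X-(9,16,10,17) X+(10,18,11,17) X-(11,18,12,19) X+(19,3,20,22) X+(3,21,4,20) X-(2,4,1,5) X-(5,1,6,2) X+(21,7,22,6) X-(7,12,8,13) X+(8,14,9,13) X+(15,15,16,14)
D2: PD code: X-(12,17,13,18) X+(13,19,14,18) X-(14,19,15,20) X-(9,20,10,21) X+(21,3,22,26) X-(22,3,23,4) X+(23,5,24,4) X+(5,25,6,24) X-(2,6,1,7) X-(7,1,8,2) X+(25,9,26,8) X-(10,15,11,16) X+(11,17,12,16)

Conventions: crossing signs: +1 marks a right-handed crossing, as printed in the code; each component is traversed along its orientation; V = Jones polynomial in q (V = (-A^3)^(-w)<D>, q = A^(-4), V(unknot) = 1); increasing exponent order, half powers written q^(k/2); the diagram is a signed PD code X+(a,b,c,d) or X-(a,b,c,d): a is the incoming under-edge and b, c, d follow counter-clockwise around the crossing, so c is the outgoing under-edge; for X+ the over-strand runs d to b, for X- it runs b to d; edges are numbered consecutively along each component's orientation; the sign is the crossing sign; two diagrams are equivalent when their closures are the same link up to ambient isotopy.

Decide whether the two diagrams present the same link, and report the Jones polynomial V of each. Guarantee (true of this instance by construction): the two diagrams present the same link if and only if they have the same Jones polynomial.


equivalent: yes
V(D1) = -q^(-3/2) - 2q^(1/2) + q^(3/2) - q^(5/2) + q^(7/2)  (w +1, c 11, <D> = -A^-11 + A^-7 - A^-3 + 2A + A^9)
D2 (bracket -A^-17 + A^-13 - A^-9 + 2A^-5 + A^3; 13 crossings at w = -1): V = -q^(-3/2) - 2q^(1/2) + q^(3/2) - q^(5/2) + q^(7/2)
why: from 11 to 13 crossings by R-moves: one link, two diagrams


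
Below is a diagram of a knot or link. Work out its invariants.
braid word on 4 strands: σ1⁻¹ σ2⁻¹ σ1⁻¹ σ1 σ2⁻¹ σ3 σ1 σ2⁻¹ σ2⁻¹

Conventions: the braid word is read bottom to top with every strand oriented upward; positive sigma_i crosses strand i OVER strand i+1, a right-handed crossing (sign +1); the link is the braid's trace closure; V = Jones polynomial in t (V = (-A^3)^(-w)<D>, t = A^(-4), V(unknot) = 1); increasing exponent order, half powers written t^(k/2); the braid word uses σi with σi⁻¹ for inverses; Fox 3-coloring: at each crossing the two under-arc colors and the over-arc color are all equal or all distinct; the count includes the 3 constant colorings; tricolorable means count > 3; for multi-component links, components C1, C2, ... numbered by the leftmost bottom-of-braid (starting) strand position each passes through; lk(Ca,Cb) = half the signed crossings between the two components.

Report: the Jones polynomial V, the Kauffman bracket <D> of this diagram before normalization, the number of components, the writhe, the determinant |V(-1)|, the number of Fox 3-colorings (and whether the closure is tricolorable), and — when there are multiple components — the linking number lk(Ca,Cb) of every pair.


V(t) = t^-5 + 2t^-3 + t^-1
bracket: -A^-5 - 2A^3 - A^11, w = -3
3 components, writhe -3, over 9 crossings
lk(C1,C2) = 0
linking number lk(C1,C3) = -1
lk(C2,C3): -1
det 4, colorings 3 of 3^9 — not tricolorable
observation: det 4 = |V(-1)|; not divisible by 3, so not tricolorable


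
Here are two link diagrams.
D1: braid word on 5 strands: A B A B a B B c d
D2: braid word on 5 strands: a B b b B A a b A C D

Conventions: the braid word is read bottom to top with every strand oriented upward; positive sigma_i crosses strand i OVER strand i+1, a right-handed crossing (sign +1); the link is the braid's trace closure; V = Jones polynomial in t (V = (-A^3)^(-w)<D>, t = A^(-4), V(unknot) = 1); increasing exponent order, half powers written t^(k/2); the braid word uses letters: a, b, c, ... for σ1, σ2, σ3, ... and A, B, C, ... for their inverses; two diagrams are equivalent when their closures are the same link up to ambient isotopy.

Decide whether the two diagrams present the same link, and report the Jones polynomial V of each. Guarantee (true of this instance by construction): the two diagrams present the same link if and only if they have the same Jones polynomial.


same link: no
V(D1) = t^(-13/2) - t^(-11/2) + t^(-9/2) - 2t^(-7/2) - t^(-3/2)  [9 crossings, <D> = A^-3 + 2A^5 - A^9 + A^13 - A^17, w = -3]
V(D2) = -t^(-1/2) - t^(1/2)  [11 crossings, <D> = A^-5 + A^-1, w = -1]
insight: 2 classes among 2 diagrams; unequal V(t) rules out equality


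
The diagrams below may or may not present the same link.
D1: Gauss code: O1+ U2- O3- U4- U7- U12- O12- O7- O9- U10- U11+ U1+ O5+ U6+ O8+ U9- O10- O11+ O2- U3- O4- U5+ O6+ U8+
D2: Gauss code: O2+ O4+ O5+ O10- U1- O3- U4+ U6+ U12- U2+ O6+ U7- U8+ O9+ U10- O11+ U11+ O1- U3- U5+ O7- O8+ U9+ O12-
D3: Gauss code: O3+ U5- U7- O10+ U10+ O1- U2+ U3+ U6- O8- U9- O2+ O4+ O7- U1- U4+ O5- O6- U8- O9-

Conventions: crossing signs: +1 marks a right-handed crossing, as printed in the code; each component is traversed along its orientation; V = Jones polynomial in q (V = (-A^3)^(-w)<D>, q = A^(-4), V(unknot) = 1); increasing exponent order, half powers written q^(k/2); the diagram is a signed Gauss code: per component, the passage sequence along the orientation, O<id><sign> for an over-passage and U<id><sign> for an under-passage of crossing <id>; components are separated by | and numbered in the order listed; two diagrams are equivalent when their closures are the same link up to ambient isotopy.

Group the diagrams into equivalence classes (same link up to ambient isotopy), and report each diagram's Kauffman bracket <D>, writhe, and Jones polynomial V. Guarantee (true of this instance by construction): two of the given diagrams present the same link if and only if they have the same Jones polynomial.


equivalence classes: {D1} | {D2} | {D3}
D1 (bracket A^-22 - 2A^-18 + 3A^-14 - 4A^-10 + 5A^-6 - 4A^-2 + 3A^2 - 2A^6 + A^10; 12 crossings at w = -2): V = q^-4 - 2q^-3 + 3q^-2 - 4q^-1 + 5 - 4q + 3q^2 - 2q^3 + q^4
D2 (bracket A^6; 12 crossings at w = +2): V = 1
V(D3) = -q^-6 + q^-5 - q^-4 + 2q^-3 - q^-2 + q^-1  (w -2, c 10, <D> = A^-2 - A^2 + 2A^6 - A^10 + A^14 - A^18)
observation: 3 classes among 3 diagrams; unequal V(q) rules out equality


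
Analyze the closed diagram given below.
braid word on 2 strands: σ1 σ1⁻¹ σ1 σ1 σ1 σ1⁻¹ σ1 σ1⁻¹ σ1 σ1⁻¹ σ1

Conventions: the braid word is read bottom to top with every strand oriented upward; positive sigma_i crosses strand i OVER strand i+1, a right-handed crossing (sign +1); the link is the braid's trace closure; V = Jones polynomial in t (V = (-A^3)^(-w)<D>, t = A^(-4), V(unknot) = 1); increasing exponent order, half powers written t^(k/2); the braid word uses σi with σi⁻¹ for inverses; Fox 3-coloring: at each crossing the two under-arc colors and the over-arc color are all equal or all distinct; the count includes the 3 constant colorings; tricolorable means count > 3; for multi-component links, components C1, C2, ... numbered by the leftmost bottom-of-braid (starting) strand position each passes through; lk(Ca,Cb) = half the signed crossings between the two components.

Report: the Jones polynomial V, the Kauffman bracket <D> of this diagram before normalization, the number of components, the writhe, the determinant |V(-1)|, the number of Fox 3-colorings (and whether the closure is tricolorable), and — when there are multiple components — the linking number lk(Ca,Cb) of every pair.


V(t) = t + t^3 - t^4
bracket: A^-7 - A^-3 - A^5, w = +3
1 component, writhe +3, over 11 crossings
det 3, colorings 9 of 3^11 — tricolorable
observation: a (2,3) torus form — a single generator 3 times


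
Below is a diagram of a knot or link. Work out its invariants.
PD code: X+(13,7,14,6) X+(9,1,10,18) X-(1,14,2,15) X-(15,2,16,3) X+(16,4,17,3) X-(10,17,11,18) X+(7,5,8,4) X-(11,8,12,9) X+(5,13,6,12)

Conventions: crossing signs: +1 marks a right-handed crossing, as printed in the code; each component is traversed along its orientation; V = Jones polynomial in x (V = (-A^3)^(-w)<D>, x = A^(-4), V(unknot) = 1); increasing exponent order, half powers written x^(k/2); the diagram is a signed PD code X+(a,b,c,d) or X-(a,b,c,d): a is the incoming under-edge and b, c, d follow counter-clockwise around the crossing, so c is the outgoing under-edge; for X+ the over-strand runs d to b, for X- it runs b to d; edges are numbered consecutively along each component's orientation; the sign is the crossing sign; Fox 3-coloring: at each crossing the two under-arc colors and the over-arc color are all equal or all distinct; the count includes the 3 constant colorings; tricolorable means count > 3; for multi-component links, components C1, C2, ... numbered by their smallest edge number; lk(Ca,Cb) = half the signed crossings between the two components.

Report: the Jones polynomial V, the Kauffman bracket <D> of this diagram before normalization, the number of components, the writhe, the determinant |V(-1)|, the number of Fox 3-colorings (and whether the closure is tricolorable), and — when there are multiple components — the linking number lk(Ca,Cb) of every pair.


V(x) = x + x^3 - x^4
bracket: A^-13 - A^-9 - A^-1, w = +1
1 component, writhe +1, over 9 crossings
det 3, colorings 9 of 3^9 — tricolorable
observation: det 3 = |V(-1)|; divisible by 3, so tricolorable


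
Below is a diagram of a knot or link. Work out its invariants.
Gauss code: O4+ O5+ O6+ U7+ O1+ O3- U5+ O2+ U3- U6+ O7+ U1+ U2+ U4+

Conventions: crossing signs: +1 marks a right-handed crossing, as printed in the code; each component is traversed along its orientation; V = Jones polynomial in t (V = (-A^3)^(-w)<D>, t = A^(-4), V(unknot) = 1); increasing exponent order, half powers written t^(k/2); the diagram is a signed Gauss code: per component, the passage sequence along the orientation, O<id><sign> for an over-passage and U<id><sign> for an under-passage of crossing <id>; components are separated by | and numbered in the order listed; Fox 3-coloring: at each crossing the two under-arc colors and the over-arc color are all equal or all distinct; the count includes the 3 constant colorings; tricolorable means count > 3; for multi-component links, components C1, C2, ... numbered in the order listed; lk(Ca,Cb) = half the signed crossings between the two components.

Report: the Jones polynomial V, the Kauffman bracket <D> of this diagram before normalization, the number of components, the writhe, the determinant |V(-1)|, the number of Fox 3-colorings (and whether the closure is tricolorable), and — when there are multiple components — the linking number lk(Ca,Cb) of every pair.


V = t - t^2 + 2t^3 - t^4 + t^5 - t^6
<D> = A^-9 - A^-5 + A^-1 - 2A^3 + A^7 - A^11 (w = +5)
1 component over 7 crossings, w = +5
3 Fox colorings among 3^7, |V(-1)| = 7: not tricolorable
why: det 7 = |V(-1)|; not divisible by 3, so not tricolorable


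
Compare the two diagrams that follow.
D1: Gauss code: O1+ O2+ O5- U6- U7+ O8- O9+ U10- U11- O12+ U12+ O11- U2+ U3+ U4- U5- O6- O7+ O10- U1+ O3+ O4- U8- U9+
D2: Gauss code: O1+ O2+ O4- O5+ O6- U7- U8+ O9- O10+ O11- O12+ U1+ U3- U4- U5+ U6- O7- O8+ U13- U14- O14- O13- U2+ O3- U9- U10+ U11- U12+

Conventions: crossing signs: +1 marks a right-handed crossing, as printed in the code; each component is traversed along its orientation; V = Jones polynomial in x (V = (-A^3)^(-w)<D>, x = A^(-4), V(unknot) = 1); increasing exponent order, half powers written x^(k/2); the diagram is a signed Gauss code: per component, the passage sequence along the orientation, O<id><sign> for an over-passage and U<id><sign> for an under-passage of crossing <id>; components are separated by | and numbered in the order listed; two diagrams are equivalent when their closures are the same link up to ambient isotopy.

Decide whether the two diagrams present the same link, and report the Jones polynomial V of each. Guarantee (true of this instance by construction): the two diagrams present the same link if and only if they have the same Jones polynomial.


same link: yes
V(D1) = 1  [12 crossings, <D> = 1, w = 0]
D2 (bracket A^-6; 14 crossings at w = -2): V = 1
note: from 12 to 14 crossings by R-moves: one link, two diagrams


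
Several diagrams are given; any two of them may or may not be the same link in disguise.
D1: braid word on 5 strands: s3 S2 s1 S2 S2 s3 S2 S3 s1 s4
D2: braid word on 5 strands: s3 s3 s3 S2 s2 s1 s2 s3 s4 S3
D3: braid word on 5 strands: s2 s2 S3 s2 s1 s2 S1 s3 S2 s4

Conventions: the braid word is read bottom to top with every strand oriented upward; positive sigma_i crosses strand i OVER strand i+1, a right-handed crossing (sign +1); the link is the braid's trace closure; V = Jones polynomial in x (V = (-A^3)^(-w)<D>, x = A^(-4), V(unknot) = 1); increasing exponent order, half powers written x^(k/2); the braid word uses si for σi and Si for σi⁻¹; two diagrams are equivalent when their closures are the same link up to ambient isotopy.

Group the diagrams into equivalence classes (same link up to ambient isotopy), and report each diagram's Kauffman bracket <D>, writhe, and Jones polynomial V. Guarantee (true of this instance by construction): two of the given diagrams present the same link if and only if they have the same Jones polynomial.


grouping into links: {D1} | {D2} | {D3}
V(D1) = x^-5 - 2x^-4 + 2x^-3 - 2x^-2 + 2x^-1 - 1 + x  (w 0, c 10, <D> = A^-4 - 1 + 2A^4 - 2A^8 + 2A^12 - 2A^16 + A^20)
V(D2) = x + x^3 - x^4  (w +6, c 10, <D> = -A^2 + A^6 + A^14)
V(D3) = 1  [10 crossings, <D> = A^12, w = +4]
why: 3 values of V(x) split the 3 diagrams


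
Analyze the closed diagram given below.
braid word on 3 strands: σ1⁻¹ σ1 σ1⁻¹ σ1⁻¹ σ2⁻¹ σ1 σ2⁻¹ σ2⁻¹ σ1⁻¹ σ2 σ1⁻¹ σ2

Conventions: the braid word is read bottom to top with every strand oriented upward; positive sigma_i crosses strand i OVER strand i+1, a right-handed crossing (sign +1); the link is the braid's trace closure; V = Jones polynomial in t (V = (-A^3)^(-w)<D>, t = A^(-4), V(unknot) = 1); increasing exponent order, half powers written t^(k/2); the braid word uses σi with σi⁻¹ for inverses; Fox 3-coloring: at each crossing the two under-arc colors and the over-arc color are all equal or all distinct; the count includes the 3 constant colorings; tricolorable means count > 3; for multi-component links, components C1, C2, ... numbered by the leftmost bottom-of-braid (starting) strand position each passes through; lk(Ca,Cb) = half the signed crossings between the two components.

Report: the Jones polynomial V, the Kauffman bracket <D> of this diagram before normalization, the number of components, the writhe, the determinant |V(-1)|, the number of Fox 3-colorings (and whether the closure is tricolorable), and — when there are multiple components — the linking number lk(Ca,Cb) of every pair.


V(t) = -t^-8 + 3t^-7 - 5t^-6 + 6t^-5 - 7t^-4 + 7t^-3 - 5t^-2 + 4t^-1 - 1
bracket: -A^-12 + 4A^-8 - 5A^-4 + 7 - 7A^4 + 6A^8 - 5A^12 + 3A^16 - A^20, w = -4
1 component, writhe -4, over 12 crossings
det 39, colorings 9 of 3^12 — tricolorable
observation: the span of V is 8, forcing >= 8 crossings in any diagram


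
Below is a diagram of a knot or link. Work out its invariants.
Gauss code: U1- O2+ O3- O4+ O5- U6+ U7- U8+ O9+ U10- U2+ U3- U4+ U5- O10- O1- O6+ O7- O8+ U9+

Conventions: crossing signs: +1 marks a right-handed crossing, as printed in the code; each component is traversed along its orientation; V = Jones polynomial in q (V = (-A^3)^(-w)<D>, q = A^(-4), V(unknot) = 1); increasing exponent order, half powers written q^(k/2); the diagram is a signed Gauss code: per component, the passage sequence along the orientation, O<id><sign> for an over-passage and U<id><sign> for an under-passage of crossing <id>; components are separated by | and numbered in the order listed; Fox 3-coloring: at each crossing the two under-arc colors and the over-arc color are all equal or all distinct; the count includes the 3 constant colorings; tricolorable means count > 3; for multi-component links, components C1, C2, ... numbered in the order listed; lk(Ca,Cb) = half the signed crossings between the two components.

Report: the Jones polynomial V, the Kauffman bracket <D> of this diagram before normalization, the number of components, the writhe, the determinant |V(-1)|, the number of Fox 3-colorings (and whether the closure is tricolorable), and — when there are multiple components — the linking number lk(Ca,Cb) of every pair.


V(q) = 1
bracket: 1, w = 0
1 component, writhe 0, over 10 crossings
det 1, colorings 3 of 3^10 — not tricolorable
observation: |V(-1)| = 1: so not tricolorable, since 3 does not divide 1


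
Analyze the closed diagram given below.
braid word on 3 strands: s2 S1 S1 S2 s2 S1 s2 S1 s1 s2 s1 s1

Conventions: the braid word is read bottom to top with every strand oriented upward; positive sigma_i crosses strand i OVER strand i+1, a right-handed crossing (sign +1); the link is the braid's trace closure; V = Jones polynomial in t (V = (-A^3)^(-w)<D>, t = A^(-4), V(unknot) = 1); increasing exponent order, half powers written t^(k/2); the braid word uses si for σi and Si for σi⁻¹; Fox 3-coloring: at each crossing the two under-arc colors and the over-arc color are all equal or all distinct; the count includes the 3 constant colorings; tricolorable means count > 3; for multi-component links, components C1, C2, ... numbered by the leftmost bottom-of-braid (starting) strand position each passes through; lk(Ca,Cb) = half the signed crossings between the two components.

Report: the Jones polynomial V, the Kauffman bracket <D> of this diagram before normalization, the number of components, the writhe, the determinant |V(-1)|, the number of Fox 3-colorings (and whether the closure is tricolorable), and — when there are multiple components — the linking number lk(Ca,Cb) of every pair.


V = -t^-1 + 2 - t + 2t^2 - t^3 + t^4 - t^5
<D> = -A^-14 + A^-10 - A^-6 + 2A^-2 - A^2 + 2A^6 - A^10 (w = +2)
1 component over 12 crossings, w = +2
9 Fox colorings among 3^12, |V(-1)| = 9: tricolorable
why: det 9 = |V(-1)|; divisible by 3, so tricolorable
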